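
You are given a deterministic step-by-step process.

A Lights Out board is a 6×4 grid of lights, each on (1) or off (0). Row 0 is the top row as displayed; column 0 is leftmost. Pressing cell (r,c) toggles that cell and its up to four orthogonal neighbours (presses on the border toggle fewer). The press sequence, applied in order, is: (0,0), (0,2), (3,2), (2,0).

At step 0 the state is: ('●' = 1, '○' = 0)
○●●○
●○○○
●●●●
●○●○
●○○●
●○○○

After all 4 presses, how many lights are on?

t=0: ○●●○
●○○○
●●●●
●○●○
●○○●
●○○○
t=1: ●○●○
○○○○
●●●●
●○●○
●○○●
●○○○
t=2: ●●○●
○○●○
●●●●
●○●○
●○○●
●○○○
t=3: ●●○●
○○●○
●●○●
●●○●
●○●●
●○○○
t=4: ●●○●
●○●○
○○○●
○●○●
●○●●
●○○○

12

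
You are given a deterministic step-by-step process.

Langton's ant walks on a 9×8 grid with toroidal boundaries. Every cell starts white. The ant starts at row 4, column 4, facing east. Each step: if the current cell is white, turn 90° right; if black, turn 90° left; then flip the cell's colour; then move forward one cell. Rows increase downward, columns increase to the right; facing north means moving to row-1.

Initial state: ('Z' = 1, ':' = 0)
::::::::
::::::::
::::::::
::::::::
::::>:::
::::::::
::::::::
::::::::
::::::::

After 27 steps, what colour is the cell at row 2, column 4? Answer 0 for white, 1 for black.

1

k=0  ::::::::
::::::::
::::::::
::::::::
::::>:::
::::::::
::::::::
::::::::
::::::::
k=1  ::::::::
::::::::
::::::::
::::::::
::::Z:::
::::v:::
::::::::
::::::::
::::::::
k=2  ::::::::
::::::::
::::::::
::::::::
::::Z:::
:::<Z:::
::::::::
::::::::
::::::::
k=3  ::::::::
::::::::
::::::::
::::::::
:::^Z:::
:::ZZ:::
::::::::
::::::::
::::::::
k=4  ::::::::
::::::::
::::::::
::::::::
:::Z>:::
:::ZZ:::
::::::::
::::::::
::::::::
k=5  ::::::::
::::::::
::::::::
::::^:::
:::Z::::
:::ZZ:::
::::::::
::::::::
::::::::
k=6  ::::::::
::::::::
::::::::
::::Z>::
:::Z::::
:::ZZ:::
::::::::
::::::::
::::::::
k=7  ::::::::
::::::::
::::::::
::::ZZ::
:::Z:v::
:::ZZ:::
::::::::
::::::::
::::::::
k=8  ::::::::
::::::::
::::::::
::::ZZ::
:::Z<Z::
:::ZZ:::
::::::::
::::::::
::::::::
k=9  ::::::::
::::::::
::::::::
::::^Z::
:::ZZZ::
:::ZZ:::
::::::::
::::::::
::::::::
k=10  ::::::::
::::::::
::::::::
:::<:Z::
:::ZZZ::
:::ZZ:::
::::::::
::::::::
::::::::
k=11  ::::::::
::::::::
:::^::::
:::Z:Z::
:::ZZZ::
:::ZZ:::
::::::::
::::::::
::::::::
k=12  ::::::::
::::::::
:::Z>:::
:::Z:Z::
:::ZZZ::
:::ZZ:::
::::::::
::::::::
::::::::
k=13  ::::::::
::::::::
:::ZZ:::
:::ZvZ::
:::ZZZ::
:::ZZ:::
::::::::
::::::::
::::::::
k=14  ::::::::
::::::::
:::ZZ:::
:::<ZZ::
:::ZZZ::
:::ZZ:::
::::::::
::::::::
::::::::
k=15  ::::::::
::::::::
:::ZZ:::
::::ZZ::
:::vZZ::
:::ZZ:::
::::::::
::::::::
::::::::
k=16  ::::::::
::::::::
:::ZZ:::
::::ZZ::
::::>Z::
:::ZZ:::
::::::::
::::::::
::::::::
k=17  ::::::::
::::::::
:::ZZ:::
::::^Z::
:::::Z::
:::ZZ:::
::::::::
::::::::
::::::::
k=18  ::::::::
::::::::
:::ZZ:::
:::<:Z::
:::::Z::
:::ZZ:::
::::::::
::::::::
::::::::
k=19  ::::::::
::::::::
:::^Z:::
:::Z:Z::
:::::Z::
:::ZZ:::
::::::::
::::::::
::::::::
k=20  ::::::::
::::::::
::<:Z:::
:::Z:Z::
:::::Z::
:::ZZ:::
::::::::
::::::::
::::::::
k=21  ::::::::
::^:::::
::Z:Z:::
:::Z:Z::
:::::Z::
:::ZZ:::
::::::::
::::::::
::::::::
k=22  ::::::::
::Z>::::
::Z:Z:::
:::Z:Z::
:::::Z::
:::ZZ:::
::::::::
::::::::
::::::::
k=23  ::::::::
::ZZ::::
::ZvZ:::
:::Z:Z::
:::::Z::
:::ZZ:::
::::::::
::::::::
::::::::
k=24  ::::::::
::ZZ::::
::<ZZ:::
:::Z:Z::
:::::Z::
:::ZZ:::
::::::::
::::::::
::::::::
k=25  ::::::::
::ZZ::::
:::ZZ:::
::vZ:Z::
:::::Z::
:::ZZ:::
::::::::
::::::::
::::::::
k=26  ::::::::
::ZZ::::
:::ZZ:::
:<ZZ:Z::
:::::Z::
:::ZZ:::
::::::::
::::::::
::::::::
k=27  ::::::::
::ZZ::::
:^:ZZ:::
:ZZZ:Z::
:::::Z::
:::ZZ:::
::::::::
::::::::
::::::::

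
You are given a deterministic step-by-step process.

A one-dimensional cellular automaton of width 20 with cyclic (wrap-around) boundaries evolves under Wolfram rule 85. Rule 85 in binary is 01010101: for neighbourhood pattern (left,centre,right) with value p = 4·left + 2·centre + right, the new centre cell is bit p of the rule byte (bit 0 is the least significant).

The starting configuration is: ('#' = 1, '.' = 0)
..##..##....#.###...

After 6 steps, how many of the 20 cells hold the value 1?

8

[0] ..##..##....#.###...
[1] #..##..####.#...####
[2] ##..##....#.###.....
[3] .##..####.#...#####.
[4] ..##....#.###.....##
[5] #..####.#...#####..#
[6] ##....#.###.....##..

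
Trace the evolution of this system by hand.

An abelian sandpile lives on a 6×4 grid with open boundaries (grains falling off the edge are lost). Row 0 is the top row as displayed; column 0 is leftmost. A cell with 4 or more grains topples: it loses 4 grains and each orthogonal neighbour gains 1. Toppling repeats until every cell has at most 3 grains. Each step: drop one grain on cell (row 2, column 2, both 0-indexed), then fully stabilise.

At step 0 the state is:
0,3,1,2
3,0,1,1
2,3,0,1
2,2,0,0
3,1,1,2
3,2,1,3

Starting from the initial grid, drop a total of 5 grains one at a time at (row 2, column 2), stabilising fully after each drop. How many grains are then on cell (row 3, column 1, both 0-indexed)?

3

step 0: 0,3,1,2
3,0,1,1
2,3,0,1
2,2,0,0
3,1,1,2
3,2,1,3
step 1: 0,3,1,2
3,0,1,1
2,3,1,1
2,2,0,0
3,1,1,2
3,2,1,3
step 2: 0,3,1,2
3,0,1,1
2,3,2,1
2,2,0,0
3,1,1,2
3,2,1,3
step 3: 0,3,1,2
3,0,1,1
2,3,3,1
2,2,0,0
3,1,1,2
3,2,1,3
step 4: 0,3,1,2
3,1,2,1
3,0,1,2
2,3,1,0
3,1,1,2
3,2,1,3
step 5: 0,3,1,2
3,1,2,1
3,0,2,2
2,3,1,0
3,1,1,2
3,2,1,3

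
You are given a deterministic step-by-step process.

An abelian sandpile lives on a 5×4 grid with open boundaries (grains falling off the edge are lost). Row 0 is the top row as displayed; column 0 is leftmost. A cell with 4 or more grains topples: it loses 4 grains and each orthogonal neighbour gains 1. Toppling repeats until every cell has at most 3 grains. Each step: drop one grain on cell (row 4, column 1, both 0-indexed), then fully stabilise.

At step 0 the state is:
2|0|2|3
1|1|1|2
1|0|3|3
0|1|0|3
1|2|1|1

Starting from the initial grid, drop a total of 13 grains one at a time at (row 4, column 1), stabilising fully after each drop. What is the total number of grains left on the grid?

34

[0] 2|0|2|3
1|1|1|2
1|0|3|3
0|1|0|3
1|2|1|1
[1] 2|0|2|3
1|1|1|2
1|0|3|3
0|1|0|3
1|3|1|1
[2] 2|0|2|3
1|1|1|2
1|0|3|3
0|2|0|3
2|0|2|1
[3] 2|0|2|3
1|1|1|2
1|0|3|3
0|2|0|3
2|1|2|1
[4] 2|0|2|3
1|1|1|2
1|0|3|3
0|2|0|3
2|2|2|1
[5] 2|0|2|3
1|1|1|2
1|0|3|3
0|2|0|3
2|3|2|1
[6] 2|0|2|3
1|1|1|2
1|0|3|3
0|3|0|3
3|0|3|1
[7] 2|0|2|3
1|1|1|2
1|0|3|3
0|3|0|3
3|1|3|1
[8] 2|0|2|3
1|1|1|2
1|0|3|3
0|3|0|3
3|2|3|1
[9] 2|0|2|3
1|1|1|2
1|0|3|3
0|3|0|3
3|3|3|1
[10] 2|0|2|3
1|1|1|2
1|1|3|3
2|0|2|3
0|3|0|2
[11] 2|0|2|3
1|1|1|2
1|1|3|3
2|1|2|3
1|0|1|2
[12] 2|0|2|3
1|1|1|2
1|1|3|3
2|1|2|3
1|1|1|2
[13] 2|0|2|3
1|1|1|2
1|1|3|3
2|1|2|3
1|2|1|2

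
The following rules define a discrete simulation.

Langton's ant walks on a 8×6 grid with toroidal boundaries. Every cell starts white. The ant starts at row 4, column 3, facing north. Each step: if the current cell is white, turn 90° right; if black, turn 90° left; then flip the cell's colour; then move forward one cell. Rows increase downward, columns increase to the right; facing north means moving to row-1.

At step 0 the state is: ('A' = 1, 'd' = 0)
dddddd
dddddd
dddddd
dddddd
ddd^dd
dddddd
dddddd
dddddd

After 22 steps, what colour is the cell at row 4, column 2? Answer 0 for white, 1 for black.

0

k=0  dddddd
dddddd
dddddd
dddddd
ddd^dd
dddddd
dddddd
dddddd
k=1  dddddd
dddddd
dddddd
dddddd
dddA>d
dddddd
dddddd
dddddd
k=2  dddddd
dddddd
dddddd
dddddd
dddAAd
ddddvd
dddddd
dddddd
k=3  dddddd
dddddd
dddddd
dddddd
dddAAd
ddd<Ad
dddddd
dddddd
k=4  dddddd
dddddd
dddddd
dddddd
ddd^Ad
dddAAd
dddddd
dddddd
k=5  dddddd
dddddd
dddddd
dddddd
dd<dAd
dddAAd
dddddd
dddddd
k=6  dddddd
dddddd
dddddd
dd^ddd
ddAdAd
dddAAd
dddddd
dddddd
k=7  dddddd
dddddd
dddddd
ddA>dd
ddAdAd
dddAAd
dddddd
dddddd
k=8  dddddd
dddddd
dddddd
ddAAdd
ddAvAd
dddAAd
dddddd
dddddd
k=9  dddddd
dddddd
dddddd
ddAAdd
dd<AAd
dddAAd
dddddd
dddddd
k=10  dddddd
dddddd
dddddd
ddAAdd
dddAAd
ddvAAd
dddddd
dddddd
k=11  dddddd
dddddd
dddddd
ddAAdd
dddAAd
d<AAAd
dddddd
dddddd
k=12  dddddd
dddddd
dddddd
ddAAdd
d^dAAd
dAAAAd
dddddd
dddddd
k=13  dddddd
dddddd
dddddd
ddAAdd
dA>AAd
dAAAAd
dddddd
dddddd
k=14  dddddd
dddddd
dddddd
ddAAdd
dAAAAd
dAvAAd
dddddd
dddddd
k=15  dddddd
dddddd
dddddd
ddAAdd
dAAAAd
dAd>Ad
dddddd
dddddd
k=16  dddddd
dddddd
dddddd
ddAAdd
dAA^Ad
dAddAd
dddddd
dddddd
k=17  dddddd
dddddd
dddddd
ddAAdd
dA<dAd
dAddAd
dddddd
dddddd
k=18  dddddd
dddddd
dddddd
ddAAdd
dAddAd
dAvdAd
dddddd
dddddd
k=19  dddddd
dddddd
dddddd
ddAAdd
dAddAd
d<AdAd
dddddd
dddddd
k=20  dddddd
dddddd
dddddd
ddAAdd
dAddAd
ddAdAd
dvdddd
dddddd
k=21  dddddd
dddddd
dddddd
ddAAdd
dAddAd
ddAdAd
<Adddd
dddddd
k=22  dddddd
dddddd
dddddd
ddAAdd
dAddAd
^dAdAd
AAdddd
dddddd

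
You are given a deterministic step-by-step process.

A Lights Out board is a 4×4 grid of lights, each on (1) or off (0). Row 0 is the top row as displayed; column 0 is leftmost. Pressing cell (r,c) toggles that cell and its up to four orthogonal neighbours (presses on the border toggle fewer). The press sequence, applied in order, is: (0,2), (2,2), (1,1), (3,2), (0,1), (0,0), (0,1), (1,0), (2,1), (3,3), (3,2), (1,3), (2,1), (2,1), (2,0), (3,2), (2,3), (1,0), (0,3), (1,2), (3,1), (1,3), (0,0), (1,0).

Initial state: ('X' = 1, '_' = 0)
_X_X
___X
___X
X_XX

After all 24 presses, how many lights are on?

11

[0] _X_X
___X
___X
X_XX
[1] __X_
__XX
___X
X_XX
[2] __X_
___X
_XX_
X__X
[3] _XX_
XXXX
__X_
X__X
[4] _XX_
XXXX
____
XXX_
[5] X___
X_XX
____
XXX_
[6] _X__
__XX
____
XXX_
[7] X_X_
_XXX
____
XXX_
[8] __X_
X_XX
X___
XXX_
[9] __X_
XXXX
_XX_
X_X_
[10] __X_
XXXX
_XXX
X__X
[11] __X_
XXXX
_X_X
XXX_
[12] __XX
XX__
_X__
XXX_
[13] __XX
X___
X_X_
X_X_
[14] __XX
XX__
_X__
XXX_
[15] __XX
_X__
X___
_XX_
[16] __XX
_X__
X_X_
___X
[17] __XX
_X_X
X__X
____
[18] X_XX
X__X
___X
____
[19] X___
X___
___X
____
[20] X_X_
XXXX
__XX
____
[21] X_X_
XXXX
_XXX
XXX_
[22] X_XX
XX__
_XX_
XXX_
[23] _XXX
_X__
_XX_
XXX_
[24] XXXX
X___
XXX_
XXX_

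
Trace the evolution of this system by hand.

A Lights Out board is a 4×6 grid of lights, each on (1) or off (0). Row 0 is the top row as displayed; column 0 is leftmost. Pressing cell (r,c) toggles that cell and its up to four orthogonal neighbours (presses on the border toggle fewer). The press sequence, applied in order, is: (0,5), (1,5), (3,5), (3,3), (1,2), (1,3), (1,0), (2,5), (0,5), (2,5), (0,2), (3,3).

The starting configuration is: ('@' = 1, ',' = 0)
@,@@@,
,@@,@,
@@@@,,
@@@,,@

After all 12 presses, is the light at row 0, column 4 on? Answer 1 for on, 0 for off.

k=0  @,@@@,
,@@,@,
@@@@,,
@@@,,@
k=1  @,@@,@
,@@,@@
@@@@,,
@@@,,@
k=2  @,@@,,
,@@,,,
@@@@,@
@@@,,@
k=3  @,@@,,
,@@,,,
@@@@,,
@@@,@,
k=4  @,@@,,
,@@,,,
@@@,,,
@@,@,,
k=5  @,,@,,
,,,@,,
@@,,,,
@@,@,,
k=6  @,,,,,
,,@,@,
@@,@,,
@@,@,,
k=7  ,,,,,,
@@@,@,
,@,@,,
@@,@,,
k=8  ,,,,,,
@@@,@@
,@,@@@
@@,@,@
k=9  ,,,,@@
@@@,@,
,@,@@@
@@,@,@
k=10  ,,,,@@
@@@,@@
,@,@,,
@@,@,,
k=11  ,@@@@@
@@,,@@
,@,@,,
@@,@,,
k=12  ,@@@@@
@@,,@@
,@,,,,
@@@,@,

1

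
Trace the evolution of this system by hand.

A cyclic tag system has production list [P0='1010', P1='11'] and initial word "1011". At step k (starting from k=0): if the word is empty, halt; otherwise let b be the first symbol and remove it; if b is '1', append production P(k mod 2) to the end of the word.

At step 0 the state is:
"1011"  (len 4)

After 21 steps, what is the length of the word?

31

0) "1011"  (len 4)
1) "0111010"  (len 7)
2) "111010"  (len 6)
3) "110101010"  (len 9)
4) "1010101011"  (len 10)
5) "0101010111010"  (len 13)
6) "101010111010"  (len 12)
7) "010101110101010"  (len 15)
8) "10101110101010"  (len 14)
9) "01011101010101010"  (len 17)
10) "1011101010101010"  (len 16)
11) "0111010101010101010"  (len 19)
12) "111010101010101010"  (len 18)
13) "110101010101010101010"  (len 21)
14) "1010101010101010101011"  (len 22)
15) "0101010101010101010111010"  (len 25)
16) "101010101010101010111010"  (len 24)
17) "010101010101010101110101010"  (len 27)
18) "10101010101010101110101010"  (len 26)
19) "01010101010101011101010101010"  (len 29)
20) "1010101010101011101010101010"  (len 28)
21) "0101010101010111010101010101010"  (len 31)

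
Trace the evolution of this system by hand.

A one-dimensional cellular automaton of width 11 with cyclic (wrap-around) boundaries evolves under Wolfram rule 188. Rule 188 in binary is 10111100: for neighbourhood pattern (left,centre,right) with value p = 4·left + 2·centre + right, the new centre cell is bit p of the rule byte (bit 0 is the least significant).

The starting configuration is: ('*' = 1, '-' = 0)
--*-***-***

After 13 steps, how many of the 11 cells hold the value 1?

t=0: --*-***-***
t=1: *-****-***-
t=2: *****-***-*
t=3: ****-***-**
t=4: ***-***-***
t=5: **-***-****
t=6: *-***-*****
t=7: -***-******
t=8: ***-******-
t=9: **-******-*
t=10: *-******-**
t=11: -******-***
t=12: ******-***-
t=13: *****-***-*

9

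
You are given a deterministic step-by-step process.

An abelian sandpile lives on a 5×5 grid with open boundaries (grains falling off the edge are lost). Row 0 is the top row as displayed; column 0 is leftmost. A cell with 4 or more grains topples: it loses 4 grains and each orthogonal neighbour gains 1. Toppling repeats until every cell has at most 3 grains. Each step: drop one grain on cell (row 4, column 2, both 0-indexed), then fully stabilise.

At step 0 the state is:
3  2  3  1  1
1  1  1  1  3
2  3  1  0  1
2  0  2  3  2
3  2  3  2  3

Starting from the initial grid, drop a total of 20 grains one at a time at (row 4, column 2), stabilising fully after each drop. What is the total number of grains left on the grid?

47

gen 0: 3  2  3  1  1
1  1  1  1  3
2  3  1  0  1
2  0  2  3  2
3  2  3  2  3
gen 1: 3  2  3  1  1
1  1  1  1  3
2  3  1  0  1
2  0  3  3  2
3  3  0  3  3
gen 2: 3  2  3  1  1
1  1  1  1  3
2  3  1  0  1
2  0  3  3  2
3  3  1  3  3
gen 3: 3  2  3  1  1
1  1  1  1  3
2  3  1  0  1
2  0  3  3  2
3  3  2  3  3
gen 4: 3  2  3  1  1
1  1  1  1  3
2  3  1  0  1
2  0  3  3  2
3  3  3  3  3
gen 5: 3  2  3  1  1
1  1  1  1  3
2  3  2  1  2
3  2  1  2  0
0  1  3  2  1
gen 6: 3  2  3  1  1
1  1  1  1  3
2  3  2  1  2
3  2  2  2  0
0  2  0  3  1
gen 7: 3  2  3  1  1
1  1  1  1  3
2  3  2  1  2
3  2  2  2  0
0  2  1  3  1
gen 8: 3  2  3  1  1
1  1  1  1  3
2  3  2  1  2
3  2  2  2  0
0  2  2  3  1
gen 9: 3  2  3  1  1
1  1  1  1  3
2  3  2  1  2
3  2  2  2  0
0  2  3  3  1
gen 10: 3  2  3  1  1
1  1  1  1  3
2  3  2  1  2
3  2  3  3  0
0  3  1  0  2
gen 11: 3  2  3  1  1
1  1  1  1  3
2  3  2  1  2
3  2  3  3  0
0  3  2  0  2
gen 12: 3  2  3  1  1
1  1  1  1  3
2  3  2  1  2
3  2  3  3  0
0  3  3  0  2
gen 13: 3  2  3  1  1
2  2  2  1  3
0  2  0  3  2
1  2  3  0  1
2  1  2  2  2
gen 14: 3  2  3  1  1
2  2  2  1  3
0  2  0  3  2
1  2  3  0  1
2  1  3  2  2
gen 15: 3  2  3  1  1
2  2  2  1  3
0  2  1  3  2
1  3  0  1  1
2  2  1  3  2
gen 16: 3  2  3  1  1
2  2  2  1  3
0  2  1  3  2
1  3  0  1  1
2  2  2  3  2
gen 17: 3  2  3  1  1
2  2  2  1  3
0  2  1  3  2
1  3  0  1  1
2  2  3  3  2
gen 18: 3  2  3  1  1
2  2  2  1  3
0  2  1  3  2
1  3  1  2  1
2  3  1  0  3
gen 19: 3  2  3  1  1
2  2  2  1  3
0  2  1  3  2
1  3  1  2  1
2  3  2  0  3
gen 20: 3  2  3  1  1
2  2  2  1  3
0  2  1  3  2
1  3  1  2  1
2  3  3  0  3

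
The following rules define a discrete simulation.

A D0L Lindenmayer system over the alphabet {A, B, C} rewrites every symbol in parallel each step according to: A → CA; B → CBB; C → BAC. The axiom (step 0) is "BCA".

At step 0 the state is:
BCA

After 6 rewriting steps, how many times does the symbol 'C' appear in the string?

[0] BCA
[1] CBBBACCA
[2] BACCBBCBBCBBCABACBACCA
[3] CBBCABACBACCBBCBBBACCBBCBBBACCBBCBBBACCACBBCABACCBBCABACBACCA
[4] BACCBBCBBBACCACBBCABACCBBCABACBACCBBCBBBACCBBCBBCBBCABACBA…ABACCBBCBBBACCACBBCABACBACCBBCBBBACCACBBCABACCBBCABACBACCA  (len 170)
[5] CBBCABACBACCBBCBBBACCBBCBBCBBCABACBACCABACCBBCBBBACCACBBCA…ABACCBBCBBBACCACBBCABACBACCBBCBBBACCACBBCABACCBBCABACBACCA  (len 475)
[6] BACCBBCBBBACCACBBCABACCBBCABACBACCBBCBBBACCBBCBBCBBCABACBA…ABACCBBCBBBACCACBBCABACBACCBBCBBBACCACBBCABACCBBCABACBACCA  (len 1329)

475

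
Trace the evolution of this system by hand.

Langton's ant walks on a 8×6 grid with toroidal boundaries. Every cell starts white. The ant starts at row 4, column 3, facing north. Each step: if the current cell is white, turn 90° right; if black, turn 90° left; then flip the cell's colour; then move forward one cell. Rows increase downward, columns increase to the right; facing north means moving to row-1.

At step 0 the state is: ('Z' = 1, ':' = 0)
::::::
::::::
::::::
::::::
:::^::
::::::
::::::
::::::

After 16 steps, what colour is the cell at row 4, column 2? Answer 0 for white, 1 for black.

t=0: ::::::
::::::
::::::
::::::
:::^::
::::::
::::::
::::::
t=1: ::::::
::::::
::::::
::::::
:::Z>:
::::::
::::::
::::::
t=2: ::::::
::::::
::::::
::::::
:::ZZ:
::::v:
::::::
::::::
t=3: ::::::
::::::
::::::
::::::
:::ZZ:
:::<Z:
::::::
::::::
t=4: ::::::
::::::
::::::
::::::
:::^Z:
:::ZZ:
::::::
::::::
t=5: ::::::
::::::
::::::
::::::
::<:Z:
:::ZZ:
::::::
::::::
t=6: ::::::
::::::
::::::
::^:::
::Z:Z:
:::ZZ:
::::::
::::::
t=7: ::::::
::::::
::::::
::Z>::
::Z:Z:
:::ZZ:
::::::
::::::
t=8: ::::::
::::::
::::::
::ZZ::
::ZvZ:
:::ZZ:
::::::
::::::
t=9: ::::::
::::::
::::::
::ZZ::
::<ZZ:
:::ZZ:
::::::
::::::
t=10: ::::::
::::::
::::::
::ZZ::
:::ZZ:
::vZZ:
::::::
::::::
t=11: ::::::
::::::
::::::
::ZZ::
:::ZZ:
:<ZZZ:
::::::
::::::
t=12: ::::::
::::::
::::::
::ZZ::
:^:ZZ:
:ZZZZ:
::::::
::::::
t=13: ::::::
::::::
::::::
::ZZ::
:Z>ZZ:
:ZZZZ:
::::::
::::::
t=14: ::::::
::::::
::::::
::ZZ::
:ZZZZ:
:ZvZZ:
::::::
::::::
t=15: ::::::
::::::
::::::
::ZZ::
:ZZZZ:
:Z:>Z:
::::::
::::::
t=16: ::::::
::::::
::::::
::ZZ::
:ZZ^Z:
:Z::Z:
::::::
::::::

1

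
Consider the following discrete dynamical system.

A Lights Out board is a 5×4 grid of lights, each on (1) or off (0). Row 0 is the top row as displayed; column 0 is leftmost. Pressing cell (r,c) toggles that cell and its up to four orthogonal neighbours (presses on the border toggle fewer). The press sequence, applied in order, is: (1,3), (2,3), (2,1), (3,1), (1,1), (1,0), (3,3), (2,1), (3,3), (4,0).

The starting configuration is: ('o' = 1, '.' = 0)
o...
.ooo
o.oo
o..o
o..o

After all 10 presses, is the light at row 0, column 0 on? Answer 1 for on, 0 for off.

0

step 0: o...
.ooo
o.oo
o..o
o..o
step 1: o..o
.o..
o.o.
o..o
o..o
step 2: o..o
.o.o
o..o
o...
o..o
step 3: o..o
...o
.ooo
oo..
o..o
step 4: o..o
...o
..oo
..o.
oo.o
step 5: oo.o
oooo
.ooo
..o.
oo.o
step 6: .o.o
..oo
oooo
..o.
oo.o
step 7: .o.o
..oo
ooo.
...o
oo..
step 8: .o.o
.ooo
....
.o.o
oo..
step 9: .o.o
.ooo
...o
.oo.
oo.o
step 10: .o.o
.ooo
...o
ooo.
...o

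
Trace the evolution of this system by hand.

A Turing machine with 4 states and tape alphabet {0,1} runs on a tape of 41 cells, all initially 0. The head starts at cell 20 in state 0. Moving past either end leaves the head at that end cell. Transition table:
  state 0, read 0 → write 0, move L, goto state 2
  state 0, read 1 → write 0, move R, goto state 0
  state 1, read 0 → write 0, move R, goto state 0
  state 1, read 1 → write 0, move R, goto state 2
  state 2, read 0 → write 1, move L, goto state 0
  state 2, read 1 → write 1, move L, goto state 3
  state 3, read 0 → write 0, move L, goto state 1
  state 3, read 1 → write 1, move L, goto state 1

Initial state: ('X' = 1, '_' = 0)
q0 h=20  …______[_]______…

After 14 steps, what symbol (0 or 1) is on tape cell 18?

t=0: q0 h=20  …______[_]______…
t=1: q2 h=19  …______[_]______…
t=2: q0 h=18  …______[_]X_____…
t=3: q2 h=17  …______[_]_X____…
t=4: q0 h=16  …______[_]X_X___…
t=5: q2 h=15  …______[_]_X_X__…
t=6: q0 h=14  …______[_]X_X_X_…
t=7: q2 h=13  …______[_]_X_X_X…
t=8: q0 h=12  …______[_]X_X_X_…
t=9: q2 h=11  …______[_]_X_X_X…
t=10: q0 h=10  …______[_]X_X_X_…
t=11: q2 h= 9  …______[_]_X_X_X…
t=12: q0 h= 8  …______[_]X_X_X_…
t=13: q2 h= 7  …______[_]_X_X_X…
t=14: q0 h= 6  |______[_]X_X_X_…

0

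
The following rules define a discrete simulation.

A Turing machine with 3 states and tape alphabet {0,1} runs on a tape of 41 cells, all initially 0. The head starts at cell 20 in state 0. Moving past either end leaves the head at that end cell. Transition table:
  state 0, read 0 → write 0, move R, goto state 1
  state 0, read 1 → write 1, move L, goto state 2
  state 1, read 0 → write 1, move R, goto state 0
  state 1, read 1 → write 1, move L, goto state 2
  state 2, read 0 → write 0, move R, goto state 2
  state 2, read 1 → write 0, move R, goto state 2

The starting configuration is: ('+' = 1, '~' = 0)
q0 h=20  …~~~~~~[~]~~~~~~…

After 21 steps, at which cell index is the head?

40

[0] q0 h=20  …~~~~~~[~]~~~~~~…
[1] q1 h=21  …~~~~~~[~]~~~~~~…
[2] q0 h=22  …~~~~~+[~]~~~~~~…
[3] q1 h=23  …~~~~+~[~]~~~~~~…
[4] q0 h=24  …~~~+~+[~]~~~~~~…
[5] q1 h=25  …~~+~+~[~]~~~~~~…
[6] q0 h=26  …~+~+~+[~]~~~~~~…
[7] q1 h=27  …+~+~+~[~]~~~~~~…
[8] q0 h=28  …~+~+~+[~]~~~~~~…
[9] q1 h=29  …+~+~+~[~]~~~~~~…
[10] q0 h=30  …~+~+~+[~]~~~~~~…
[11] q1 h=31  …+~+~+~[~]~~~~~~…
[12] q0 h=32  …~+~+~+[~]~~~~~~…
[13] q1 h=33  …+~+~+~[~]~~~~~~…
[14] q0 h=34  …~+~+~+[~]~~~~~~|
[15] q1 h=35  …+~+~+~[~]~~~~~|
[16] q0 h=36  …~+~+~+[~]~~~~|
[17] q1 h=37  …+~+~+~[~]~~~|
[18] q0 h=38  …~+~+~+[~]~~|
[19] q1 h=39  …+~+~+~[~]~|
[20] q0 h=40  …~+~+~+[~]|
[21] q1 h=40  …~+~+~+[~]|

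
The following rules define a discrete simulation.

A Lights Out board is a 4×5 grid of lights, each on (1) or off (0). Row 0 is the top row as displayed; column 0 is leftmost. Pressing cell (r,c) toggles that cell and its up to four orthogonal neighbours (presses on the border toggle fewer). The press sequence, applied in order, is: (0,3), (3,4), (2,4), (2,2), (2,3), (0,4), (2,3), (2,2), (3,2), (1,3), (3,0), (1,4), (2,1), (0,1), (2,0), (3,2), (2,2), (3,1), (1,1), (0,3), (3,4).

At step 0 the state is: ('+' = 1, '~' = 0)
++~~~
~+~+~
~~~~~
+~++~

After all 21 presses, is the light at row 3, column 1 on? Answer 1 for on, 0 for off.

1

t=0: ++~~~
~+~+~
~~~~~
+~++~
t=1: +++++
~+~~~
~~~~~
+~++~
t=2: +++++
~+~~~
~~~~+
+~+~+
t=3: +++++
~+~~+
~~~+~
+~+~~
t=4: +++++
~++~+
~++~~
+~~~~
t=5: +++++
~++++
~+~++
+~~+~
t=6: +++~~
~+++~
~+~++
+~~+~
t=7: +++~~
~++~~
~++~~
+~~~~
t=8: +++~~
~+~~~
~~~+~
+~+~~
t=9: +++~~
~+~~~
~~++~
++~+~
t=10: ++++~
~++++
~~+~~
++~+~
t=11: ++++~
~++++
+~+~~
~~~+~
t=12: +++++
~++~~
+~+~+
~~~+~
t=13: +++++
~~+~~
~+~~+
~+~+~
t=14: ~~~++
~++~~
~+~~+
~+~+~
t=15: ~~~++
+++~~
+~~~+
++~+~
t=16: ~~~++
+++~~
+~+~+
+~+~~
t=17: ~~~++
++~~~
++~++
+~~~~
t=18: ~~~++
++~~~
+~~++
~++~~
t=19: ~+~++
~~+~~
++~++
~++~~
t=20: ~++~~
~~++~
++~++
~++~~
t=21: ~++~~
~~++~
++~+~
~++++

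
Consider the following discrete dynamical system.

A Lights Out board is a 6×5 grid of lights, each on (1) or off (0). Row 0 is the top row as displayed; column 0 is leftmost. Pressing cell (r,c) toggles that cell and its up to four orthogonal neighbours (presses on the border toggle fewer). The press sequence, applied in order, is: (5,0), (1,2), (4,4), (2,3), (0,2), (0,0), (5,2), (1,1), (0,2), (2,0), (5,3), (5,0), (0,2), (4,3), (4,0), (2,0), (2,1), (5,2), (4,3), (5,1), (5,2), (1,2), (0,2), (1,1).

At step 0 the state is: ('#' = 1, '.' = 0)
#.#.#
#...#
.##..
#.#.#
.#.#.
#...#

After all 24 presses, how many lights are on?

21

k=0  #.#.#
#...#
.##..
#.#.#
.#.#.
#...#
k=1  #.#.#
#...#
.##..
#.#.#
##.#.
.#..#
k=2  #...#
#####
.#...
#.#.#
##.#.
.#..#
k=3  #...#
#####
.#...
#.#..
##..#
.#...
k=4  #...#
###.#
.####
#.##.
##..#
.#...
k=5  #####
##..#
.####
#.##.
##..#
.#...
k=6  ..###
.#..#
.####
#.##.
##..#
.#...
k=7  ..###
.#..#
.####
#.##.
###.#
..##.
k=8  .####
#.#.#
..###
#.##.
###.#
..##.
k=9  ....#
#...#
..###
#.##.
###.#
..##.
k=10  ....#
....#
#####
..##.
###.#
..##.
k=11  ....#
....#
#####
..##.
#####
....#
k=12  ....#
....#
#####
..##.
.####
##..#
k=13  .####
..#.#
#####
..##.
.####
##..#
k=14  .####
..#.#
#####
..#..
.#...
##.##
k=15  .####
..#.#
#####
#.#..
#....
.#.##
k=16  .####
#.#.#
..###
..#..
#....
.#.##
k=17  .####
###.#
##.##
.##..
#....
.#.##
k=18  .####
###.#
##.##
.##..
#.#..
..#.#
k=19  .####
###.#
##.##
.###.
#..##
..###
k=20  .####
###.#
##.##
.###.
##.##
##.##
k=21  .####
###.#
##.##
.###.
#####
#.#.#
k=22  .#.##
#..##
#####
.###.
#####
#.#.#
k=23  ..#.#
#.###
#####
.###.
#####
#.#.#
k=24  .##.#
.#.##
#.###
.###.
#####
#.#.#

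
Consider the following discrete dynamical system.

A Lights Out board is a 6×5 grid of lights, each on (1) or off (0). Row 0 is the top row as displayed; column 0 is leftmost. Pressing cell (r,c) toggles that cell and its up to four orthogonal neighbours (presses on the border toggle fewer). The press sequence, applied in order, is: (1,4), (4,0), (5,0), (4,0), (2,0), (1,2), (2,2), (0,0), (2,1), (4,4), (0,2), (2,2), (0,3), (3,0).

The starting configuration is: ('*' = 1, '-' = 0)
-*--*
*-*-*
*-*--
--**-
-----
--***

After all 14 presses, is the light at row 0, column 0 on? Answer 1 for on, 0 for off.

k=0  -*--*
*-*-*
*-*--
--**-
-----
--***
k=1  -*---
*-**-
*-*-*
--**-
-----
--***
k=2  -*---
*-**-
*-*-*
*-**-
**---
*-***
k=3  -*---
*-**-
*-*-*
*-**-
-*---
-****
k=4  -*---
*-**-
*-*-*
--**-
*----
*****
k=5  -*---
--**-
-**-*
*-**-
*----
*****
k=6  -**--
-*---
-*--*
*-**-
*----
*****
k=7  -**--
-**--
--***
*--*-
*----
*****
k=8  *-*--
***--
--***
*--*-
*----
*****
k=9  *-*--
*-*--
**-**
**-*-
*----
*****
k=10  *-*--
*-*--
**-**
**-**
*--**
****-
k=11  **-*-
*----
**-**
**-**
*--**
****-
k=12  **-*-
*-*--
*-*-*
*****
*--**
****-
k=13  ***-*
*-**-
*-*-*
*****
*--**
****-
k=14  ***-*
*-**-
--*-*
--***
---**
****-

1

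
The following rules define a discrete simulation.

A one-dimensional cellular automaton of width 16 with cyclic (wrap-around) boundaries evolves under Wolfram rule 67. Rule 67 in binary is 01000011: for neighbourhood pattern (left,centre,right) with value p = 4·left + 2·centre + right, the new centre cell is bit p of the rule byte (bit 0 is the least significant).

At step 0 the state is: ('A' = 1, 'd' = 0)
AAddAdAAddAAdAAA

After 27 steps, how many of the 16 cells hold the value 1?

7

[0] AAddAdAAddAAdAAA
[1] dAdAdddAdAdAdddd
[2] AddddAAddddddAAA
[3] AdAAAdAdAAAAAddd
[4] ddddAdddddddAdAA
[5] dAAAddAAAAAAdddA
[6] dddAdAdddddAdAAd
[7] AAAddddAAAAdddAd
[8] ddAdAAAdddAdAAdd
[9] AAddddAdAAdddAdA
[10] dAdAAAdddAdAAddd
[11] AddddAdAAdddAdAA
[12] AdAAAdddAdAAdddd
[13] ddddAdAAdddAdAAA
[14] dAAAdddAdAAddddA
[15] dddAdAAdddAdAAAd
[16] AAAdddAdAAddddAd
[17] ddAdAAdddAdAAAdd
[18] AAdddAdAAddddAdA
[19] dAdAAdddAdAAAddd
[20] AdddAdAAddddAdAA
[21] AdAAdddAdAAAdddd
[22] dddAdAAddddAdAAA
[23] dAAdddAdAAAddddA
[24] ddAdAAddddAdAAAd
[25] AAdddAdAAAddddAd
[26] dAdAAddddAdAAAdd
[27] AdddAdAAAddddAdA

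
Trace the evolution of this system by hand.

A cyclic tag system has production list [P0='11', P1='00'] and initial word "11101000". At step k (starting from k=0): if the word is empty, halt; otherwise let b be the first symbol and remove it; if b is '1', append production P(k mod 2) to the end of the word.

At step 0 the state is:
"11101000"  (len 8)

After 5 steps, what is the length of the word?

11

step 0: "11101000"  (len 8)
step 1: "110100011"  (len 9)
step 2: "1010001100"  (len 10)
step 3: "01000110011"  (len 11)
step 4: "1000110011"  (len 10)
step 5: "00011001111"  (len 11)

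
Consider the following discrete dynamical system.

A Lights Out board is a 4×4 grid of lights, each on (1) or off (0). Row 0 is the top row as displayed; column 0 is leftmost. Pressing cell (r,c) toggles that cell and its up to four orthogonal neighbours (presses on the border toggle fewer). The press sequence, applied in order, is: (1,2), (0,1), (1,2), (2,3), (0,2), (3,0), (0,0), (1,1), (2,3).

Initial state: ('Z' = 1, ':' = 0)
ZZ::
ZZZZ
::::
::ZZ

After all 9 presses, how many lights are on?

gen 0: ZZ::
ZZZZ
::::
::ZZ
gen 1: ZZZ:
Z:::
::Z:
::ZZ
gen 2: ::::
ZZ::
::Z:
::ZZ
gen 3: ::Z:
Z:ZZ
::::
::ZZ
gen 4: ::Z:
Z:Z:
::ZZ
::Z:
gen 5: :Z:Z
Z:::
::ZZ
::Z:
gen 6: :Z:Z
Z:::
Z:ZZ
ZZZ:
gen 7: Z::Z
::::
Z:ZZ
ZZZ:
gen 8: ZZ:Z
ZZZ:
ZZZZ
ZZZ:
gen 9: ZZ:Z
ZZZZ
ZZ::
ZZZZ

13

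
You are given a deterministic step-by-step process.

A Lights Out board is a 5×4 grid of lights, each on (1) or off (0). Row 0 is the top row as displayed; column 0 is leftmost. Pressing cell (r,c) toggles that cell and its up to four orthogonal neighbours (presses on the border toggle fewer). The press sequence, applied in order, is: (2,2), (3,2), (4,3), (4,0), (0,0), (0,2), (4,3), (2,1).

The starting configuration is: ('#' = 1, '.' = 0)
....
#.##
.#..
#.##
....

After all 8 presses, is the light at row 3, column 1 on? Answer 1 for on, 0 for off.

step 0: ....
#.##
.#..
#.##
....
step 1: ....
#..#
..##
#..#
....
step 2: ....
#..#
...#
###.
..#.
step 3: ....
#..#
...#
####
...#
step 4: ....
#..#
...#
.###
##.#
step 5: ##..
...#
...#
.###
##.#
step 6: #.##
..##
...#
.###
##.#
step 7: #.##
..##
...#
.##.
###.
step 8: #.##
.###
####
..#.
###.

0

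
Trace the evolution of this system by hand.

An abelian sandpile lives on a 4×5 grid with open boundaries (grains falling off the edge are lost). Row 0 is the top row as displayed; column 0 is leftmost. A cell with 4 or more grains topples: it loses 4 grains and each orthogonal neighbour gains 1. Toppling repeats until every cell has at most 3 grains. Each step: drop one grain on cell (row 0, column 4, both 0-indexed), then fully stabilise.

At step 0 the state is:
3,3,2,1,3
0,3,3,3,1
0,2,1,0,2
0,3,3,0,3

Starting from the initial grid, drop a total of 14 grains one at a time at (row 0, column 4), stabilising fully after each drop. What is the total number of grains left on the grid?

36

t=0: 3,3,2,1,3
0,3,3,3,1
0,2,1,0,2
0,3,3,0,3
t=1: 3,3,2,2,0
0,3,3,3,2
0,2,1,0,2
0,3,3,0,3
t=2: 3,3,2,2,1
0,3,3,3,2
0,2,1,0,2
0,3,3,0,3
t=3: 3,3,2,2,2
0,3,3,3,2
0,2,1,0,2
0,3,3,0,3
t=4: 3,3,2,2,3
0,3,3,3,2
0,2,1,0,2
0,3,3,0,3
t=5: 3,3,2,3,0
0,3,3,3,3
0,2,1,0,2
0,3,3,0,3
t=6: 3,3,2,3,1
0,3,3,3,3
0,2,1,0,2
0,3,3,0,3
t=7: 3,3,2,3,2
0,3,3,3,3
0,2,1,0,2
0,3,3,0,3
t=8: 3,3,2,3,3
0,3,3,3,3
0,2,1,0,2
0,3,3,0,3
t=9: 0,2,1,2,2
2,1,2,2,1
0,3,2,1,3
0,3,3,0,3
t=10: 0,2,1,2,3
2,1,2,2,1
0,3,2,1,3
0,3,3,0,3
t=11: 0,2,1,3,0
2,1,2,2,2
0,3,2,1,3
0,3,3,0,3
t=12: 0,2,1,3,1
2,1,2,2,2
0,3,2,1,3
0,3,3,0,3
t=13: 0,2,1,3,2
2,1,2,2,2
0,3,2,1,3
0,3,3,0,3
t=14: 0,2,1,3,3
2,1,2,2,2
0,3,2,1,3
0,3,3,0,3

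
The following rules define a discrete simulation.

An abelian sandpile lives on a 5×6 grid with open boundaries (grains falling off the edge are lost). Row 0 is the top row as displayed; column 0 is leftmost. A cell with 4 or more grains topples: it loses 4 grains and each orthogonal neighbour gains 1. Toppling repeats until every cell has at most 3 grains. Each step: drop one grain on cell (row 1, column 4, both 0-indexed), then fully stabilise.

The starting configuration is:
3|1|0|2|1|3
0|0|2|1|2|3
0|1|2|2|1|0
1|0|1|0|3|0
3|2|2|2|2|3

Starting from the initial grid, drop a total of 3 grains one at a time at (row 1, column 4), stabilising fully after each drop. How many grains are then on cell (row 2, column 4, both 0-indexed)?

gen 0: 3|1|0|2|1|3
0|0|2|1|2|3
0|1|2|2|1|0
1|0|1|0|3|0
3|2|2|2|2|3
gen 1: 3|1|0|2|1|3
0|0|2|1|3|3
0|1|2|2|1|0
1|0|1|0|3|0
3|2|2|2|2|3
gen 2: 3|1|0|2|3|0
0|0|2|2|1|1
0|1|2|2|2|1
1|0|1|0|3|0
3|2|2|2|2|3
gen 3: 3|1|0|2|3|0
0|0|2|2|2|1
0|1|2|2|2|1
1|0|1|0|3|0
3|2|2|2|2|3

2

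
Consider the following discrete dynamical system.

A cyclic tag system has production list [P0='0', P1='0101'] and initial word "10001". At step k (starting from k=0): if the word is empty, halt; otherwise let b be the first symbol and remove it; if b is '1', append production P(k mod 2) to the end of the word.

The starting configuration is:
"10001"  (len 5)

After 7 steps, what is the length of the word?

[0] "10001"  (len 5)
[1] "00010"  (len 5)
[2] "0010"  (len 4)
[3] "010"  (len 3)
[4] "10"  (len 2)
[5] "00"  (len 2)
[6] "0"  (len 1)
[7] (halted — word empty)

0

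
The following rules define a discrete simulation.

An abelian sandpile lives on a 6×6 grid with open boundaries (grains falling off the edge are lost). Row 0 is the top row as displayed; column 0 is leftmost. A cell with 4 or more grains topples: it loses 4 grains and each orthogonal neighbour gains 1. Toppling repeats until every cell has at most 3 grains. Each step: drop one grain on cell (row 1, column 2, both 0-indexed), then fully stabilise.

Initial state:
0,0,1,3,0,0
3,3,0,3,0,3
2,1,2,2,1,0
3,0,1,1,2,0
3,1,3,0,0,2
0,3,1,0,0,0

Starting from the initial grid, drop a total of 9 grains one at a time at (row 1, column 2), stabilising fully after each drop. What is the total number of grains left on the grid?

50

[0] 0,0,1,3,0,0
3,3,0,3,0,3
2,1,2,2,1,0
3,0,1,1,2,0
3,1,3,0,0,2
0,3,1,0,0,0
[1] 0,0,1,3,0,0
3,3,1,3,0,3
2,1,2,2,1,0
3,0,1,1,2,0
3,1,3,0,0,2
0,3,1,0,0,0
[2] 0,0,1,3,0,0
3,3,2,3,0,3
2,1,2,2,1,0
3,0,1,1,2,0
3,1,3,0,0,2
0,3,1,0,0,0
[3] 0,0,1,3,0,0
3,3,3,3,0,3
2,1,2,2,1,0
3,0,1,1,2,0
3,1,3,0,0,2
0,3,1,0,0,0
[4] 1,1,3,0,1,0
0,1,2,1,1,3
3,2,3,3,1,0
3,0,1,1,2,0
3,1,3,0,0,2
0,3,1,0,0,0
[5] 1,1,3,0,1,0
0,1,3,1,1,3
3,2,3,3,1,0
3,0,1,1,2,0
3,1,3,0,0,2
0,3,1,0,0,0
[6] 1,2,0,1,1,0
0,2,2,3,1,3
3,3,1,0,2,0
3,0,2,2,2,0
3,1,3,0,0,2
0,3,1,0,0,0
[7] 1,2,0,1,1,0
0,2,3,3,1,3
3,3,1,0,2,0
3,0,2,2,2,0
3,1,3,0,0,2
0,3,1,0,0,0
[8] 1,2,1,2,1,0
0,3,1,0,2,3
3,3,2,1,2,0
3,0,2,2,2,0
3,1,3,0,0,2
0,3,1,0,0,0
[9] 1,2,1,2,1,0
0,3,2,0,2,3
3,3,2,1,2,0
3,0,2,2,2,0
3,1,3,0,0,2
0,3,1,0,0,0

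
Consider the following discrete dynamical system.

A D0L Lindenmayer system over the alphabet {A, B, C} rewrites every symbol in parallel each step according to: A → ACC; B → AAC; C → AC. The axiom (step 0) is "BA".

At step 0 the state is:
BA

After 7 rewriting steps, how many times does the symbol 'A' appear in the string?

507

step 0: BA
step 1: AACACC
step 2: ACCACCACACCACAC
step 3: ACCACACACCACACACCACACCACACACCACACCAC
step 4: ACCACACACCACACCACACCACACACCACACCACACCACACACCACACCACACACCACACCACACCACACACCACACCACACACCAC
step 5: ACCACACACCACACCACACCACACACCACACCACACACCACACCACACACCACACCAC…ACCACACACCACACCACACCACACACCACACCACACACCACACCACACCACACACCAC  (len 210)
step 6: ACCACACACCACACCACACCACACACCACACCACACACCACACCACACACCACACCAC…ACCACACCACACACCACACCACACACCACACCACACACCACACCACACCACACACCAC  (len 507)
step 7: ACCACACACCACACCACACCACACACCACACCACACACCACACCACACACCACACCAC…ACCACACCACACACCACACCACACACCACACCACACACCACACCACACCACACACCAC  (len 1224)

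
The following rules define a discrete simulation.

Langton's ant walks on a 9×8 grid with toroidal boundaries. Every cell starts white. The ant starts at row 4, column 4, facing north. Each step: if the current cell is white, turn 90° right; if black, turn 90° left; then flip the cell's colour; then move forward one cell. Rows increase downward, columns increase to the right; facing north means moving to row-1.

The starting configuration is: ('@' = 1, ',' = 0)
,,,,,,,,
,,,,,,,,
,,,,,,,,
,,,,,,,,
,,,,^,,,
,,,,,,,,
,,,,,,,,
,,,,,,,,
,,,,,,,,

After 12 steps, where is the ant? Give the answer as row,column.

t=0: ,,,,,,,,
,,,,,,,,
,,,,,,,,
,,,,,,,,
,,,,^,,,
,,,,,,,,
,,,,,,,,
,,,,,,,,
,,,,,,,,
t=1: ,,,,,,,,
,,,,,,,,
,,,,,,,,
,,,,,,,,
,,,,@>,,
,,,,,,,,
,,,,,,,,
,,,,,,,,
,,,,,,,,
t=2: ,,,,,,,,
,,,,,,,,
,,,,,,,,
,,,,,,,,
,,,,@@,,
,,,,,v,,
,,,,,,,,
,,,,,,,,
,,,,,,,,
t=3: ,,,,,,,,
,,,,,,,,
,,,,,,,,
,,,,,,,,
,,,,@@,,
,,,,<@,,
,,,,,,,,
,,,,,,,,
,,,,,,,,
t=4: ,,,,,,,,
,,,,,,,,
,,,,,,,,
,,,,,,,,
,,,,^@,,
,,,,@@,,
,,,,,,,,
,,,,,,,,
,,,,,,,,
t=5: ,,,,,,,,
,,,,,,,,
,,,,,,,,
,,,,,,,,
,,,<,@,,
,,,,@@,,
,,,,,,,,
,,,,,,,,
,,,,,,,,
t=6: ,,,,,,,,
,,,,,,,,
,,,,,,,,
,,,^,,,,
,,,@,@,,
,,,,@@,,
,,,,,,,,
,,,,,,,,
,,,,,,,,
t=7: ,,,,,,,,
,,,,,,,,
,,,,,,,,
,,,@>,,,
,,,@,@,,
,,,,@@,,
,,,,,,,,
,,,,,,,,
,,,,,,,,
t=8: ,,,,,,,,
,,,,,,,,
,,,,,,,,
,,,@@,,,
,,,@v@,,
,,,,@@,,
,,,,,,,,
,,,,,,,,
,,,,,,,,
t=9: ,,,,,,,,
,,,,,,,,
,,,,,,,,
,,,@@,,,
,,,<@@,,
,,,,@@,,
,,,,,,,,
,,,,,,,,
,,,,,,,,
t=10: ,,,,,,,,
,,,,,,,,
,,,,,,,,
,,,@@,,,
,,,,@@,,
,,,v@@,,
,,,,,,,,
,,,,,,,,
,,,,,,,,
t=11: ,,,,,,,,
,,,,,,,,
,,,,,,,,
,,,@@,,,
,,,,@@,,
,,<@@@,,
,,,,,,,,
,,,,,,,,
,,,,,,,,
t=12: ,,,,,,,,
,,,,,,,,
,,,,,,,,
,,,@@,,,
,,^,@@,,
,,@@@@,,
,,,,,,,,
,,,,,,,,
,,,,,,,,

4,2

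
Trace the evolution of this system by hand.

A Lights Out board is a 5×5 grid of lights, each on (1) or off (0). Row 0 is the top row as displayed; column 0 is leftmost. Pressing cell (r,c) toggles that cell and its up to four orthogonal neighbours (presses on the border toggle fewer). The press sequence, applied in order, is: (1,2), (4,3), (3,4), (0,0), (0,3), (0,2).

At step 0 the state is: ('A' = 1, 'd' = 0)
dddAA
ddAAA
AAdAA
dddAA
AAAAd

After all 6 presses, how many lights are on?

15

gen 0: dddAA
ddAAA
AAdAA
dddAA
AAAAd
gen 1: ddAAA
dAddA
AAAAA
dddAA
AAAAd
gen 2: ddAAA
dAddA
AAAAA
ddddA
AAddA
gen 3: ddAAA
dAddA
AAAAd
dddAd
AAddd
gen 4: AAAAA
AAddA
AAAAd
dddAd
AAddd
gen 5: AAddd
AAdAA
AAAAd
dddAd
AAddd
gen 6: AdAAd
AAAAA
AAAAd
dddAd
AAddd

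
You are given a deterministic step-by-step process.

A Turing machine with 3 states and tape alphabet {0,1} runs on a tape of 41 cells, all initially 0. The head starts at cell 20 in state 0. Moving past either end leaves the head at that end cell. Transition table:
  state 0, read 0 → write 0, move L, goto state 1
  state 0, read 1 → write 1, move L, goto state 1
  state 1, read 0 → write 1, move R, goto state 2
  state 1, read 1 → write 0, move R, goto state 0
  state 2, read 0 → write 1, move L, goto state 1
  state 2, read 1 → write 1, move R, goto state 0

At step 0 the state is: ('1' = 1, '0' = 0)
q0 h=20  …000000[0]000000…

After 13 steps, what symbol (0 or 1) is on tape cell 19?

1

[0] q0 h=20  …000000[0]000000…
[1] q1 h=19  …000000[0]000000…
[2] q2 h=20  …000001[0]000000…
[3] q1 h=19  …000000[1]100000…
[4] q0 h=20  …000000[1]000000…
[5] q1 h=19  …000000[0]100000…
[6] q2 h=20  …000001[1]000000…
[7] q0 h=21  …000011[0]000000…
[8] q1 h=20  …000001[1]000000…
[9] q0 h=21  …000010[0]000000…
[10] q1 h=20  …000001[0]000000…
[11] q2 h=21  …000011[0]000000…
[12] q1 h=20  …000001[1]100000…
[13] q0 h=21  …000010[1]000000…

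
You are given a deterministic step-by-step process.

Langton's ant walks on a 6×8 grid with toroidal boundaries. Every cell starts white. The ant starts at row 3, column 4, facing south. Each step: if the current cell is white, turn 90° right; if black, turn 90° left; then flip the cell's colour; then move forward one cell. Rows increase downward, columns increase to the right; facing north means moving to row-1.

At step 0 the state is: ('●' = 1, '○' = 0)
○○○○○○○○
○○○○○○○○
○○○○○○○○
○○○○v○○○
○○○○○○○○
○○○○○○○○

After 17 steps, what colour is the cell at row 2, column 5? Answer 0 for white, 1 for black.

0

step 0: ○○○○○○○○
○○○○○○○○
○○○○○○○○
○○○○v○○○
○○○○○○○○
○○○○○○○○
step 1: ○○○○○○○○
○○○○○○○○
○○○○○○○○
○○○<●○○○
○○○○○○○○
○○○○○○○○
step 2: ○○○○○○○○
○○○○○○○○
○○○^○○○○
○○○●●○○○
○○○○○○○○
○○○○○○○○
step 3: ○○○○○○○○
○○○○○○○○
○○○●>○○○
○○○●●○○○
○○○○○○○○
○○○○○○○○
step 4: ○○○○○○○○
○○○○○○○○
○○○●●○○○
○○○●v○○○
○○○○○○○○
○○○○○○○○
step 5: ○○○○○○○○
○○○○○○○○
○○○●●○○○
○○○●○>○○
○○○○○○○○
○○○○○○○○
step 6: ○○○○○○○○
○○○○○○○○
○○○●●○○○
○○○●○●○○
○○○○○v○○
○○○○○○○○
step 7: ○○○○○○○○
○○○○○○○○
○○○●●○○○
○○○●○●○○
○○○○<●○○
○○○○○○○○
step 8: ○○○○○○○○
○○○○○○○○
○○○●●○○○
○○○●^●○○
○○○○●●○○
○○○○○○○○
step 9: ○○○○○○○○
○○○○○○○○
○○○●●○○○
○○○●●>○○
○○○○●●○○
○○○○○○○○
step 10: ○○○○○○○○
○○○○○○○○
○○○●●^○○
○○○●●○○○
○○○○●●○○
○○○○○○○○
step 11: ○○○○○○○○
○○○○○○○○
○○○●●●>○
○○○●●○○○
○○○○●●○○
○○○○○○○○
step 12: ○○○○○○○○
○○○○○○○○
○○○●●●●○
○○○●●○v○
○○○○●●○○
○○○○○○○○
step 13: ○○○○○○○○
○○○○○○○○
○○○●●●●○
○○○●●<●○
○○○○●●○○
○○○○○○○○
step 14: ○○○○○○○○
○○○○○○○○
○○○●●^●○
○○○●●●●○
○○○○●●○○
○○○○○○○○
step 15: ○○○○○○○○
○○○○○○○○
○○○●<○●○
○○○●●●●○
○○○○●●○○
○○○○○○○○
step 16: ○○○○○○○○
○○○○○○○○
○○○●○○●○
○○○●v●●○
○○○○●●○○
○○○○○○○○
step 17: ○○○○○○○○
○○○○○○○○
○○○●○○●○
○○○●○>●○
○○○○●●○○
○○○○○○○○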